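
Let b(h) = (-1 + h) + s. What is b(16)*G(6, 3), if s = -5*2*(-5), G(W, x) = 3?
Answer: 195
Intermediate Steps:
s = 50 (s = -10*(-5) = 50)
b(h) = 49 + h (b(h) = (-1 + h) + 50 = 49 + h)
b(16)*G(6, 3) = (49 + 16)*3 = 65*3 = 195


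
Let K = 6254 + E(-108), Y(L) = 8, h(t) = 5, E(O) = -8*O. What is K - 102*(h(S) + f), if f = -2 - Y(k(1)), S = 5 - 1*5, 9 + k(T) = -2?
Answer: 7628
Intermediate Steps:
k(T) = -11 (k(T) = -9 - 2 = -11)
S = 0 (S = 5 - 5 = 0)
f = -10 (f = -2 - 1*8 = -2 - 8 = -10)
K = 7118 (K = 6254 - 8*(-108) = 6254 + 864 = 7118)
K - 102*(h(S) + f) = 7118 - 102*(5 - 10) = 7118 - 102*(-5) = 7118 - 1*(-510) = 7118 + 510 = 7628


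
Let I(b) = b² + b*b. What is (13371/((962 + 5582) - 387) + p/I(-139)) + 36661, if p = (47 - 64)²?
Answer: 8722859368389/237918794 ≈ 36663.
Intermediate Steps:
p = 289 (p = (-17)² = 289)
I(b) = 2*b² (I(b) = b² + b² = 2*b²)
(13371/((962 + 5582) - 387) + p/I(-139)) + 36661 = (13371/((962 + 5582) - 387) + 289/((2*(-139)²))) + 36661 = (13371/(6544 - 387) + 289/((2*19321))) + 36661 = (13371/6157 + 289/38642) + 36661 = 518461555/237918794 + 36661 = 8722859368389/237918794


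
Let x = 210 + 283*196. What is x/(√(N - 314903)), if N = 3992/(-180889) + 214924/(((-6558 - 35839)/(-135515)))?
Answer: 55678*√21883388053087850348390461/2853430352886217 ≈ 91.280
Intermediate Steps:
x = 55678 (x = 210 + 55468 = 55678)
N = 5268468989140716/7669150933 (N = 3992*(-1/180889) + 214924/((-42397*(-1/135515))) = -3992/180889 + 214924/(42397/135515) = -3992/180889 + 214924*(135515/42397) = -3992/180889 + 29125425860/42397 = 5268468989140716/7669150933 ≈ 6.8697e+5)
x/(√(N - 314903)) = 55678/(√(5268468989140716/7669150933 - 314903)) = 55678/(√(2853430352886217/7669150933)) = 55678/((√21883388053087850348390461/7669150933)) = 55678*(√21883388053087850348390461/2853430352886217) = 55678*√21883388053087850348390461/2853430352886217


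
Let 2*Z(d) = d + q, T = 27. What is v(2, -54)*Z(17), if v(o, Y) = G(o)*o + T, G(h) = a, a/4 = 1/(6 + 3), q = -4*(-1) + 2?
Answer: 5773/18 ≈ 320.72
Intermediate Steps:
q = 6 (q = 4 + 2 = 6)
a = 4/9 (a = 4/(6 + 3) = 4/9 ≈ 0.44444)
Z(d) = 3 + d/2 (Z(d) = (d + 6)/2 = (6 + d)/2 = 3 + d/2)
G(h) = 4/9
v(o, Y) = 27 + 4*o/9 (v(o, Y) = 4*o/9 + 27 = 27 + 4*o/9)
v(2, -54)*Z(17) = (27 + (4/9)*2)*(3 + (1/2)*17) = (27 + 8/9)*(3 + 17/2) = (251/9)*(23/2) = 5773/18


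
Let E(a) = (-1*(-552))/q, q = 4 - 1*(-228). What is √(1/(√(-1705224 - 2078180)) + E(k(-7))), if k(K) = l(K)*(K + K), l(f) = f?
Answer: √(7160651450064804 - 1590921382*I*√945851)/54859358 ≈ 1.5425 - 0.00016665*I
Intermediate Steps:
k(K) = 2*K² (k(K) = K*(K + K) = K*(2*K) = 2*K²)
q = 232 (q = 4 + 228 = 232)
E(a) = 69/29 (E(a) = -1*(-552)/232 = 552*(1/232) = 69/29)
√(1/(√(-1705224 - 2078180)) + E(k(-7))) = √(1/(√(-1705224 - 2078180)) + 69/29) = √(1/(√(-3783404)) + 69/29) = √(1/(2*I*√945851) + 69/29) = √(-I*√945851/1891702 + 69/29) = √(69/29 - I*√945851/1891702)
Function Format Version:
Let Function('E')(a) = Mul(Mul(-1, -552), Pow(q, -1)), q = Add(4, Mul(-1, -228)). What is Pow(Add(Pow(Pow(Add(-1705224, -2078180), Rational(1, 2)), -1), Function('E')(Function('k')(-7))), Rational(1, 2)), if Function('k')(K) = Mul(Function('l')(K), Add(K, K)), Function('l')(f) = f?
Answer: Mul(Rational(1, 54859358), Pow(Add(7160651450064804, Mul(-1590921382, I, Pow(945851, Rational(1, 2)))), Rational(1, 2))) ≈ Add(1.5425, Mul(-0.00016665, I))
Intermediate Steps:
Function('k')(K) = Mul(2, Pow(K, 2)) (Function('k')(K) = Mul(K, Add(K, K)) = Mul(K, Mul(2, K)) = Mul(2, Pow(K, 2)))
q = 232 (q = Add(4, 228) = 232)
Function('E')(a) = Rational(69, 29) (Function('E')(a) = Mul(Mul(-1, -552), Pow(232, -1)) = Mul(552, Rational(1, 232)) = Rational(69, 29))
Pow(Add(Pow(Pow(Add(-1705224, -2078180), Rational(1, 2)), -1), Function('E')(Function('k')(-7))), Rational(1, 2)) = Pow(Add(Pow(Pow(Add(-1705224, -2078180), Rational(1, 2)), -1), Rational(69, 29)), Rational(1, 2)) = Pow(Add(Pow(Pow(-3783404, Rational(1, 2)), -1), Rational(69, 29)), Rational(1, 2)) = Pow(Add(Pow(Mul(2, I, Pow(945851, Rational(1, 2))), -1), Rational(69, 29)), Rational(1, 2)) = Pow(Add(Mul(Rational(-1, 1891702), I, Pow(945851, Rational(1, 2))), Rational(69, 29)), Rational(1, 2)) = Pow(Add(Rational(69, 29), Mul(Rational(-1, 1891702), I, Pow(945851, Rational(1, 2)))), Rational(1, 2))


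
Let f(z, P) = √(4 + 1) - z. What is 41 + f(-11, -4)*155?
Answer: 1746 + 155*√5 ≈ 2092.6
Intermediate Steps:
f(z, P) = √5 - z
41 + f(-11, -4)*155 = 41 + (√5 - 1*(-11))*155 = 41 + (√5 + 11)*155 = 41 + (11 + √5)*155 = 41 + (1705 + 155*√5) = 1746 + 155*√5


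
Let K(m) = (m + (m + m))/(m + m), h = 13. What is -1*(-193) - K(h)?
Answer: 383/2 ≈ 191.50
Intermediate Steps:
K(m) = 3/2 (K(m) = (m + 2*m)/((2*m)) = (3*m)*(1/(2*m)) = 3/2)
-1*(-193) - K(h) = -1*(-193) - 1*3/2 = 193 - 3/2 = 383/2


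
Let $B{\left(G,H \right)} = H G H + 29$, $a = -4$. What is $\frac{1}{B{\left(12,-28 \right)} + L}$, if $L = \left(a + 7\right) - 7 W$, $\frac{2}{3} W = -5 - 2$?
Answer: $\frac{2}{19027} \approx 0.00010511$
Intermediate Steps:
$W = - \frac{21}{2}$ ($W = \frac{3 \left(-5 - 2\right)}{2} = \frac{3}{2} \left(-7\right) = - \frac{21}{2} \approx -10.5$)
$B{\left(G,H \right)} = 29 + G H^{2}$ ($B{\left(G,H \right)} = G H H + 29 = G H^{2} + 29 = 29 + G H^{2}$)
$L = \frac{153}{2}$ ($L = \left(-4 + 7\right) - - \frac{147}{2} = 3 + \frac{147}{2} = \frac{153}{2} \approx 76.5$)
$\frac{1}{B{\left(12,-28 \right)} + L} = \frac{1}{\left(29 + 12 \left(-28\right)^{2}\right) + \frac{153}{2}} = \frac{1}{\left(29 + 12 \cdot 784\right) + \frac{153}{2}} = \frac{1}{\left(29 + 9408\right) + \frac{153}{2}} = \frac{1}{9437 + \frac{153}{2}} = \frac{1}{\frac{19027}{2}} = \frac{2}{19027}$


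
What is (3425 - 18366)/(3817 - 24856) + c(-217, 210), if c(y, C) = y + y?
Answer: -9115985/21039 ≈ -433.29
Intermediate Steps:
c(y, C) = 2*y
(3425 - 18366)/(3817 - 24856) + c(-217, 210) = (3425 - 18366)/(3817 - 24856) + 2*(-217) = -14941/(-21039) - 434 = -14941*(-1/21039) - 434 = 14941/21039 - 434 = -9115985/21039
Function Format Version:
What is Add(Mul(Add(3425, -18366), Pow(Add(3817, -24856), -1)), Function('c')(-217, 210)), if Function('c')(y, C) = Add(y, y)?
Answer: Rational(-9115985, 21039) ≈ -433.29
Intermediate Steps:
Function('c')(y, C) = Mul(2, y)
Add(Mul(Add(3425, -18366), Pow(Add(3817, -24856), -1)), Function('c')(-217, 210)) = Add(Mul(Add(3425, -18366), Pow(Add(3817, -24856), -1)), Mul(2, -217)) = Add(Mul(-14941, Pow(-21039, -1)), -434) = Add(Mul(-14941, Rational(-1, 21039)), -434) = Add(Rational(14941, 21039), -434) = Rational(-9115985, 21039)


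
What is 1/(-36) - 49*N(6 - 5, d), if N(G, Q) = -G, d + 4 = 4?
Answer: 1763/36 ≈ 48.972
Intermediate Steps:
d = 0 (d = -4 + 4 = 0)
1/(-36) - 49*N(6 - 5, d) = 1/(-36) - (-49)*(6 - 5) = -1/36 - (-49) = -1/36 - 49*(-1) = -1/36 + 49 = 1763/36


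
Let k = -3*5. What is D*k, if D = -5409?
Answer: 81135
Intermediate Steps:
k = -15
D*k = -5409*(-15) = 81135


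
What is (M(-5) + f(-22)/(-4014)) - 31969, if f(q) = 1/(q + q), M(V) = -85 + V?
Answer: -5662132343/176616 ≈ -32059.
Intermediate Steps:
f(q) = 1/(2*q)
(M(-5) + f(-22)/(-4014)) - 31969 = ((-85 - 5) + ((½)/(-22))/(-4014)) - 31969 = (-90 + ((½)*(-1/22))*(-1/4014)) - 31969 = (-90 - 1/44*(-1/4014)) - 31969 = (-90 + 1/176616) - 31969 = -15895439/176616 - 31969 = -5662132343/176616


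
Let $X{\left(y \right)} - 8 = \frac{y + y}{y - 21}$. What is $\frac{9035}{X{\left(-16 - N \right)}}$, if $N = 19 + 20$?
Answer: $\frac{343330}{359} \approx 956.35$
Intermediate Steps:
$N = 39$
$X{\left(y \right)} = 8 + \frac{2 y}{-21 + y}$ ($X{\left(y \right)} = 8 + \frac{y + y}{y - 21} = 8 + \frac{2 y}{-21 + y}$)
$\frac{9035}{X{\left(-16 - N \right)}} = \frac{9035}{2 \frac{1}{-21 - 55} \left(-84 + 5 \left(-16 - 39\right)\right)} = \frac{9035}{2 \frac{1}{-21 - 55} \left(-84 + 5 \left(-55\right)\right)} = \frac{9035}{2 \frac{1}{-76} \left(-84 - 275\right)} = \frac{9035}{2 \left(- \frac{1}{76}\right) \left(-359\right)} = \frac{9035}{\frac{359}{38}} = 9035 \cdot \frac{38}{359} = \frac{343330}{359}$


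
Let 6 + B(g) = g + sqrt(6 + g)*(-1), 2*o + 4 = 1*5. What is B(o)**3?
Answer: -(11 + sqrt(26))**3/8 ≈ -521.56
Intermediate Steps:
o = 1/2 (o = -2 + (1*5)/2 = -2 + (1/2)*5 = -2 + 5/2 = 1/2 ≈ 0.50000)
B(g) = -6 + g - sqrt(6 + g) (B(g) = -6 + (g + sqrt(6 + g)*(-1)) = -6 + (g - sqrt(6 + g)) = -6 + g - sqrt(6 + g))
B(o)**3 = (-6 + 1/2 - sqrt(6 + 1/2))**3 = (-6 + 1/2 - sqrt(13/2))**3 = (-6 + 1/2 - sqrt(26)/2)**3 = (-11/2 - sqrt(26)/2)**3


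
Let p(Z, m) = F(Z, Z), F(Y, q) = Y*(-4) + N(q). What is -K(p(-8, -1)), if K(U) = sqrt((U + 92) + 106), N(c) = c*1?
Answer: -sqrt(222) ≈ -14.900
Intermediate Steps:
N(c) = c
F(Y, q) = q - 4*Y (F(Y, q) = Y*(-4) + q = -4*Y + q = q - 4*Y)
p(Z, m) = -3*Z (p(Z, m) = Z - 4*Z = -3*Z)
K(U) = sqrt(198 + U) (K(U) = sqrt((92 + U) + 106) = sqrt(198 + U))
-K(p(-8, -1)) = -sqrt(198 - 3*(-8)) = -sqrt(198 + 24) = -sqrt(222)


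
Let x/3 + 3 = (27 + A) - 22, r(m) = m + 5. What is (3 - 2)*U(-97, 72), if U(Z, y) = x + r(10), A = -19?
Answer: -36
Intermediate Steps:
r(m) = 5 + m
x = -51 (x = -9 + 3*((27 - 19) - 22) = -9 + 3*(8 - 22) = -9 + 3*(-14) = -9 - 42 = -51)
U(Z, y) = -36 (U(Z, y) = -51 + (5 + 10) = -51 + 15 = -36)
(3 - 2)*U(-97, 72) = (3 - 2)*(-36) = 1*(-36) = -36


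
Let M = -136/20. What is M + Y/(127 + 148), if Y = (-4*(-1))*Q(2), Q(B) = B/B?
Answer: -1866/275 ≈ -6.7855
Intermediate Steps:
Q(B) = 1
Y = 4 (Y = -4*(-1)*1 = 4*1 = 4)
M = -34/5 (M = -136*1/20 = -34/5 ≈ -6.8000)
M + Y/(127 + 148) = -34/5 + 4/(127 + 148) = -34/5 + 4/275 = -1866/275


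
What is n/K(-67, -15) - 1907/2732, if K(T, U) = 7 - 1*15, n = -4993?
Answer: 3406405/5464 ≈ 623.43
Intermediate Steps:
K(T, U) = -8 (K(T, U) = 7 - 15 = -8)
n/K(-67, -15) - 1907/2732 = -4993/(-8) - 1907/2732 = -4993*(-⅛) - 1907*1/2732 = 4993/8 - 1907/2732 = 3406405/5464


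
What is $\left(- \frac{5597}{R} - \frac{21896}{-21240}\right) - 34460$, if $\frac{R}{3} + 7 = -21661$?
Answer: $- \frac{1982369229739}{57528540} \approx -34459.0$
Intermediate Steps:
$R = -65004$ ($R = -21 + 3 \left(-21661\right) = -21 - 64983 = -65004$)
$\left(- \frac{5597}{R} - \frac{21896}{-21240}\right) - 34460 = \left(- \frac{5597}{-65004} - \frac{21896}{-21240}\right) - 34460 = \left(\left(-5597\right) \left(- \frac{1}{65004}\right) - - \frac{2737}{2655}\right) - 34460 = \left(\frac{5597}{65004} + \frac{2737}{2655}\right) - 34460 = \frac{64258661}{57528540} - 34460 = - \frac{1982369229739}{57528540}$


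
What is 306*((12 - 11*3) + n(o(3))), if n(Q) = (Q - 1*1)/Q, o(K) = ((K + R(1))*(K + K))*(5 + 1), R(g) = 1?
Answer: -48977/8 ≈ -6122.1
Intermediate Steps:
o(K) = 12*K*(1 + K) (o(K) = ((K + 1)*(K + K))*(5 + 1) = ((1 + K)*(2*K))*6 = (2*K*(1 + K))*6 = 12*K*(1 + K))
n(Q) = (-1 + Q)/Q (n(Q) = (Q - 1)/Q = (-1 + Q)/Q)
306*((12 - 11*3) + n(o(3))) = 306*((12 - 11*3) + (-1 + 12*3*(1 + 3))/((12*3*(1 + 3)))) = 306*((12 - 33) + (-1 + 12*3*4)/((12*3*4))) = 306*(-21 + (-1 + 144)/144) = 306*(-21 + (1/144)*143) = 306*(-21 + 143/144) = 306*(-2881/144) = -48977/8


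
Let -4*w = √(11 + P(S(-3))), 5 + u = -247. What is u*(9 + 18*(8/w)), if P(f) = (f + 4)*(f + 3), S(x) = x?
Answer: -2268 + 145152*√11/11 ≈ 41497.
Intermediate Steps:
u = -252 (u = -5 - 247 = -252)
P(f) = (3 + f)*(4 + f) (P(f) = (4 + f)*(3 + f) = (3 + f)*(4 + f))
w = -√11/4 (w = -√(11 + (12 + (-3)² + 7*(-3)))/4 = -√(11 + (12 + 9 - 21))/4 = -√(11 + 0)/4 = -√11/4 ≈ -0.82916)
u*(9 + 18*(8/w)) = -252*(9 + 18*(8/((-√11/4)))) = -252*(9 + 18*(8*(-4*√11/11))) = -252*(9 + 18*(-32*√11/11)) = -252*(9 - 576*√11/11) = -2268 + 145152*√11/11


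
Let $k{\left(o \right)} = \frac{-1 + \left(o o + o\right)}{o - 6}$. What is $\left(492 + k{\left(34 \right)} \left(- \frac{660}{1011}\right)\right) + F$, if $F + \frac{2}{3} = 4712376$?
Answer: $\frac{33352765933}{7077} \approx 4.7128 \cdot 10^{6}$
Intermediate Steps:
$F = \frac{14137126}{3}$ ($F = - \frac{2}{3} + 4712376 = \frac{14137126}{3} \approx 4.7124 \cdot 10^{6}$)
$k{\left(o \right)} = \frac{-1 + o + o^{2}}{-6 + o}$ ($k{\left(o \right)} = \frac{-1 + \left(o^{2} + o\right)}{-6 + o} = \frac{-1 + \left(o + o^{2}\right)}{-6 + o} = \frac{-1 + o + o^{2}}{-6 + o}$)
$\left(492 + k{\left(34 \right)} \left(- \frac{660}{1011}\right)\right) + F = \left(492 + \frac{-1 + 34 + 34^{2}}{-6 + 34} \left(- \frac{660}{1011}\right)\right) + \frac{14137126}{3} = \left(492 + \frac{-1 + 34 + 1156}{28} \left(\left(-660\right) \frac{1}{1011}\right)\right) + \frac{14137126}{3} = \left(492 + \frac{1}{28} \cdot 1189 \left(- \frac{220}{337}\right)\right) + \frac{14137126}{3} = \left(492 + \frac{1189}{28} \left(- \frac{220}{337}\right)\right) + \frac{14137126}{3} = \left(492 - \frac{65395}{2359}\right) + \frac{14137126}{3} = \frac{1095233}{2359} + \frac{14137126}{3} = \frac{33352765933}{7077}$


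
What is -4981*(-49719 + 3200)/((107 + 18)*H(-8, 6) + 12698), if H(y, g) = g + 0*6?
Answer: 231711139/13448 ≈ 17230.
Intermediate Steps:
H(y, g) = g (H(y, g) = g + 0 = g)
-4981*(-49719 + 3200)/((107 + 18)*H(-8, 6) + 12698) = -4981*(-49719 + 3200)/((107 + 18)*6 + 12698) = -4981*(-46519/(125*6 + 12698)) = -4981*(-46519/(750 + 12698)) = -4981/(13448*(-1/46519)) = -4981/(-13448/46519) = -4981*(-46519/13448) = 231711139/13448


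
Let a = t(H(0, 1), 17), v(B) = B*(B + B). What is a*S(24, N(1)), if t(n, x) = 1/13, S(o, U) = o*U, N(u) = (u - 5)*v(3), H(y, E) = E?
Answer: -1728/13 ≈ -132.92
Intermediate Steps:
v(B) = 2*B**2 (v(B) = B*(2*B) = 2*B**2)
N(u) = -90 + 18*u (N(u) = (u - 5)*(2*3**2) = (-5 + u)*(2*9) = (-5 + u)*18 = -90 + 18*u)
S(o, U) = U*o
t(n, x) = 1/13
a = 1/13 ≈ 0.076923
a*S(24, N(1)) = ((-90 + 18*1)*24)/13 = ((-90 + 18)*24)/13 = (-72*24)/13 = (1/13)*(-1728) = -1728/13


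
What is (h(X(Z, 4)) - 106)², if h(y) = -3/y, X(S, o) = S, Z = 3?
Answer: 11449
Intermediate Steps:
(h(X(Z, 4)) - 106)² = (-3/3 - 106)² = (-3*⅓ - 106)² = (-1 - 106)² = (-107)² = 11449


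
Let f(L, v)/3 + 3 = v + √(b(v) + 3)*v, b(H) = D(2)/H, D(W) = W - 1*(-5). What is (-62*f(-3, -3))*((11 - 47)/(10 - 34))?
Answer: 1674 + 279*√6 ≈ 2357.4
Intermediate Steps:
D(W) = 5 + W (D(W) = W + 5 = 5 + W)
b(H) = 7/H (b(H) = (5 + 2)/H = 7/H)
f(L, v) = -9 + 3*v + 3*v*√(3 + 7/v) (f(L, v) = -9 + 3*(v + √(7/v + 3)*v) = -9 + 3*(v + √(3 + 7/v)*v) = -9 + 3*(v + v*√(3 + 7/v)) = -9 + (3*v + 3*v*√(3 + 7/v)) = -9 + 3*v + 3*v*√(3 + 7/v))
(-62*f(-3, -3))*((11 - 47)/(10 - 34)) = (-62*(-9 + 3*(-3) + 3*(-3)*√((7 + 3*(-3))/(-3))))*((11 - 47)/(10 - 34)) = (-62*(-9 - 9 + 3*(-3)*√(-(7 - 9)/3)))*(-36/(-24)) = (-62*(-9 - 9 + 3*(-3)*√(-⅓*(-2))))*(-36*(-1/24)) = -62*(-9 - 9 + 3*(-3)*√(⅔))*(3/2) = -62*(-9 - 9 + 3*(-3)*(√6/3))*(3/2) = -62*(-9 - 9 - 3*√6)*(3/2) = -62*(-18 - 3*√6)*(3/2) = (1116 + 186*√6)*(3/2) = 1674 + 279*√6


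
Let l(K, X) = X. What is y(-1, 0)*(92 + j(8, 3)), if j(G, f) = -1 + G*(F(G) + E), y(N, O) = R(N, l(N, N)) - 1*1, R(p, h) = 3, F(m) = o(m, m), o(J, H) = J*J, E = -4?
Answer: 1142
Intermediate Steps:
o(J, H) = J²
F(m) = m²
y(N, O) = 2 (y(N, O) = 3 - 1*1 = 3 - 1 = 2)
j(G, f) = -1 + G*(-4 + G²) (j(G, f) = -1 + G*(G² - 4) = -1 + G*(-4 + G²))
y(-1, 0)*(92 + j(8, 3)) = 2*(92 + (-1 + 8³ - 4*8)) = 2*(92 + (-1 + 512 - 32)) = 2*(92 + 479) = 2*571 = 1142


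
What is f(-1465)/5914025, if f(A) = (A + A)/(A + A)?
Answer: 1/5914025 ≈ 1.6909e-7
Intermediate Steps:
f(A) = 1 (f(A) = (2*A)/((2*A)) = (2*A)*(1/(2*A)) = 1)
f(-1465)/5914025 = 1/5914025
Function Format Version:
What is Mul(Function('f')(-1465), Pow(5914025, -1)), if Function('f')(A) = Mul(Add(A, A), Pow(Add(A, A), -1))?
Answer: Rational(1, 5914025) ≈ 1.6909e-7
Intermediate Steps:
Function('f')(A) = 1 (Function('f')(A) = Mul(Mul(2, A), Pow(Mul(2, A), -1)) = Mul(Mul(2, A), Mul(Rational(1, 2), Pow(A, -1))) = 1)
Mul(Function('f')(-1465), Pow(5914025, -1)) = Mul(1, Pow(5914025, -1)) = Mul(1, Rational(1, 5914025)) = Rational(1, 5914025)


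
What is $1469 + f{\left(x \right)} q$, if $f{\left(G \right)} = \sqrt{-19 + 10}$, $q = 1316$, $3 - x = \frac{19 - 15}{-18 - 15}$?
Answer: $1469 + 3948 i \approx 1469.0 + 3948.0 i$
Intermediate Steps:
$x = \frac{103}{33}$ ($x = 3 - \frac{19 - 15}{-18 - 15} = 3 - \frac{4}{-33} = 3 - 4 \left(- \frac{1}{33}\right) = 3 - - \frac{4}{33} = 3 + \frac{4}{33} = \frac{103}{33} \approx 3.1212$)
$f{\left(G \right)} = 3 i$ ($f{\left(G \right)} = \sqrt{-9} = 3 i$)
$1469 + f{\left(x \right)} q = 1469 + 3 i 1316 = 1469 + 3948 i$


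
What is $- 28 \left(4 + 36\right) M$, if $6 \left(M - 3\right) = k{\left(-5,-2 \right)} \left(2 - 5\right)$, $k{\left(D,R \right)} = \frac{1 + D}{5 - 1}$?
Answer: $-3920$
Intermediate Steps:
$k{\left(D,R \right)} = \frac{1}{4} + \frac{D}{4}$ ($k{\left(D,R \right)} = \frac{1 + D}{4} = \left(1 + D\right) \frac{1}{4} = \frac{1}{4} + \frac{D}{4}$)
$M = \frac{7}{2}$ ($M = 3 + \frac{\left(\frac{1}{4} + \frac{1}{4} \left(-5\right)\right) \left(2 - 5\right)}{6} = 3 + \frac{\left(\frac{1}{4} - \frac{5}{4}\right) \left(-3\right)}{6} = 3 + \frac{\left(-1\right) \left(-3\right)}{6} = 3 + \frac{1}{6} \cdot 3 = 3 + \frac{1}{2} = \frac{7}{2} \approx 3.5$)
$- 28 \left(4 + 36\right) M = - 28 \left(4 + 36\right) \frac{7}{2} = \left(-28\right) 40 \cdot \frac{7}{2} = \left(-1120\right) \frac{7}{2} = -3920$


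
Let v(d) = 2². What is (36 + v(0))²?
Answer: 1600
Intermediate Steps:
v(d) = 4
(36 + v(0))² = (36 + 4)² = 40² = 1600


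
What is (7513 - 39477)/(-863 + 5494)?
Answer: -31964/4631 ≈ -6.9022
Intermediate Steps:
(7513 - 39477)/(-863 + 5494) = -31964/4631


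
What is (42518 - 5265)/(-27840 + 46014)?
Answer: 37253/18174 ≈ 2.0498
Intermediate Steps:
(42518 - 5265)/(-27840 + 46014) = 37253/18174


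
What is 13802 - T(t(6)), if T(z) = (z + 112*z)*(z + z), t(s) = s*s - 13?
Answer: -105752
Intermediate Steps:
t(s) = -13 + s² (t(s) = s² - 13 = -13 + s²)
T(z) = 226*z² (T(z) = (113*z)*(2*z) = 226*z²)
13802 - T(t(6)) = 13802 - 226*(-13 + 6²)² = 13802 - 226*(-13 + 36)² = 13802 - 226*23² = 13802 - 226*529 = 13802 - 1*119554 = 13802 - 119554 = -105752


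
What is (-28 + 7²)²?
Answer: 441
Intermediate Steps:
(-28 + 7²)² = (-28 + 49)² = 21² = 441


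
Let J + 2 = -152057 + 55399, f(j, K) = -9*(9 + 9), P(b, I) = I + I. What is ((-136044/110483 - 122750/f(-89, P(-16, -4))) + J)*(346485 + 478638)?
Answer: -236054585866764379/2983041 ≈ -7.9132e+10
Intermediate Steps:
P(b, I) = 2*I
f(j, K) = -162 (f(j, K) = -9*18 = -162)
J = -96660 (J = -2 + (-152057 + 55399) = -2 - 96658 = -96660)
((-136044/110483 - 122750/f(-89, P(-16, -4))) + J)*(346485 + 478638) = ((-136044/110483 - 122750/(-162)) - 96660)*(346485 + 478638) = ((-136044*1/110483 - 122750*(-1/162)) - 96660)*825123 = ((-136044/110483 + 61375/81) - 96660)*825123 = (6769874561/8949123 - 96660)*825123 = -858252354619/8949123*825123 = -236054585866764379/2983041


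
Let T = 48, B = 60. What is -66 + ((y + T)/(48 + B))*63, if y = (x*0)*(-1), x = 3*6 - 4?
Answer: -38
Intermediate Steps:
x = 14 (x = 18 - 4 = 14)
y = 0 (y = (14*0)*(-1) = 0*(-1) = 0)
-66 + ((y + T)/(48 + B))*63 = -66 + ((0 + 48)/(48 + 60))*63 = -66 + (48/108)*63 = -66 + (48*(1/108))*63 = -66 + (4/9)*63 = -66 + 28 = -38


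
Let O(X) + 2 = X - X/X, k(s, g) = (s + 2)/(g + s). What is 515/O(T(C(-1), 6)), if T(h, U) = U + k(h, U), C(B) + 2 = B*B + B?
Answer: 515/3 ≈ 171.67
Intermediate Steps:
k(s, g) = (2 + s)/(g + s)
C(B) = -2 + B + B**2 (C(B) = -2 + (B*B + B) = -2 + (B**2 + B) = -2 + (B + B**2) = -2 + B + B**2)
T(h, U) = U + (2 + h)/(U + h)
O(X) = -3 + X (O(X) = -2 + (X - X/X) = -2 + (X - 1*1) = -2 + (X - 1) = -2 + (-1 + X) = -3 + X)
515/O(T(C(-1), 6)) = 515/(-3 + (2 + (-2 - 1 + (-1)**2) + 6*(6 + (-2 - 1 + (-1)**2)))/(6 + (-2 - 1 + (-1)**2))) = 515/(-3 + (2 + (-2 - 1 + 1) + 6*(6 + (-2 - 1 + 1)))/(6 + (-2 - 1 + 1))) = 515/(-3 + (2 - 2 + 6*(6 - 2))/(6 - 2)) = 515/(-3 + (2 - 2 + 6*4)/4) = 515/(-3 + (2 - 2 + 24)/4) = 515/(-3 + (1/4)*24) = 515/(-3 + 6) = 515/3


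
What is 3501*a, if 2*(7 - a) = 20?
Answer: -10503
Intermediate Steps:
a = -3 (a = 7 - ½*20 = 7 - 10 = -3)
3501*a = 3501*(-3) = -10503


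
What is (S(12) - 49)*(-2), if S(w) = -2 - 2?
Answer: 106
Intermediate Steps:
S(w) = -4
(S(12) - 49)*(-2) = (-4 - 49)*(-2) = -53*(-2) = 106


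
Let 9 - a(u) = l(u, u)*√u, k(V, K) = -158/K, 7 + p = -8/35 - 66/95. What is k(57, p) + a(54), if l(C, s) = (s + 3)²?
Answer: 152491/5269 - 9747*√6 ≈ -23846.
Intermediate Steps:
p = -5269/665 (p = -7 + (-8/35 - 66/95) = -7 - 614/665 = -5269/665 ≈ -7.9233)
l(C, s) = (3 + s)²
a(u) = 9 - √u*(3 + u)² (a(u) = 9 - (3 + u)²*√u = 9 - √u*(3 + u)²)
k(57, p) + a(54) = -158/(-5269/665) + (9 - √54*(3 + 54)²) = -158*(-665/5269) + (9 - 1*3*√6*57²) = 105070/5269 + (9 - 1*3*√6*3249) = 105070/5269 + (9 - 9747*√6) = 152491/5269 - 9747*√6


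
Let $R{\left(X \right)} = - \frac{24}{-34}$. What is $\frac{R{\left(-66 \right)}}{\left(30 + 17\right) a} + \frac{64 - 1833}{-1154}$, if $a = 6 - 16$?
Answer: $\frac{7060231}{4610230} \approx 1.5314$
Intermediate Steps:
$R{\left(X \right)} = \frac{12}{17}$ ($R{\left(X \right)} = \left(-24\right) \left(- \frac{1}{34}\right) = \frac{12}{17}$)
$a = -10$ ($a = 6 - 16 = -10$)
$\frac{R{\left(-66 \right)}}{\left(30 + 17\right) a} + \frac{64 - 1833}{-1154} = \frac{12}{17 \left(30 + 17\right) \left(-10\right)} + \frac{64 - 1833}{-1154} = \frac{12}{17 \cdot 47 \left(-10\right)} - - \frac{1769}{1154} = \frac{12}{17 \left(-470\right)} + \frac{1769}{1154} = \frac{12}{17} \left(- \frac{1}{470}\right) + \frac{1769}{1154} = - \frac{6}{3995} + \frac{1769}{1154} = \frac{7060231}{4610230}$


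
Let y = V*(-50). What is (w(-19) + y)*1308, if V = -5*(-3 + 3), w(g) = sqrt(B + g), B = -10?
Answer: 1308*I*sqrt(29) ≈ 7043.8*I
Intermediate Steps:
w(g) = sqrt(-10 + g)
V = 0 (V = -5*0 = 0)
y = 0 (y = 0*(-50) = 0)
(w(-19) + y)*1308 = (sqrt(-10 - 19) + 0)*1308 = (sqrt(-29) + 0)*1308 = (I*sqrt(29) + 0)*1308 = (I*sqrt(29))*1308 = 1308*I*sqrt(29)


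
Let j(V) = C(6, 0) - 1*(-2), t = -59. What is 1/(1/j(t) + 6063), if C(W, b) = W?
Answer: 8/48505 ≈ 0.00016493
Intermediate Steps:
j(V) = 8 (j(V) = 6 - 1*(-2) = 6 + 2 = 8)
1/(1/j(t) + 6063) = 1/(1/8 + 6063) = 1/(⅛ + 6063) = 1/(48505/8) = 8/48505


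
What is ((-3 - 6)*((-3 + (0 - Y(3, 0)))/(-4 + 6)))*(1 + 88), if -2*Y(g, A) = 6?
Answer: 0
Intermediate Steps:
Y(g, A) = -3 (Y(g, A) = -1/2*6 = -3)
((-3 - 6)*((-3 + (0 - Y(3, 0)))/(-4 + 6)))*(1 + 88) = ((-3 - 6)*((-3 + (0 - 1*(-3)))/(-4 + 6)))*(1 + 88) = -9*(-3 + (0 + 3))/2*89 = -9*(-3 + 3)/2*89 = -0/2*89 = -9*0*89 = 0*89 = 0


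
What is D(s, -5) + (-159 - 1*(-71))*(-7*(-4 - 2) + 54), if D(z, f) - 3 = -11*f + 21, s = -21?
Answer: -8369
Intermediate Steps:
D(z, f) = 24 - 11*f (D(z, f) = 3 + (-11*f + 21) = 3 + (21 - 11*f) = 24 - 11*f)
D(s, -5) + (-159 - 1*(-71))*(-7*(-4 - 2) + 54) = (24 - 11*(-5)) + (-159 - 1*(-71))*(-7*(-4 - 2) + 54) = (24 + 55) + (-159 + 71)*(-7*(-6) + 54) = 79 - 88*(42 + 54) = 79 - 88*96 = 79 - 8448 = -8369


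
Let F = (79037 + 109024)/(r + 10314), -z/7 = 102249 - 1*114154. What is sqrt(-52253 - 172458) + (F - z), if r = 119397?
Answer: -3603092708/43237 + I*sqrt(224711) ≈ -83334.0 + 474.04*I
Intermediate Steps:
z = 83335 (z = -7*(102249 - 1*114154) = -7*(102249 - 114154) = -7*(-11905) = 83335)
F = 62687/43237 (F = (79037 + 109024)/(119397 + 10314) = 188061/129711 = 188061*(1/129711) = 62687/43237 ≈ 1.4498)
sqrt(-52253 - 172458) + (F - z) = sqrt(-52253 - 172458) + (62687/43237 - 1*83335) = sqrt(-224711) + (62687/43237 - 83335) = I*sqrt(224711) - 3603092708/43237 = -3603092708/43237 + I*sqrt(224711)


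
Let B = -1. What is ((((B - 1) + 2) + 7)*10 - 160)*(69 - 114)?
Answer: 4050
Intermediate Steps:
((((B - 1) + 2) + 7)*10 - 160)*(69 - 114) = ((((-1 - 1) + 2) + 7)*10 - 160)*(69 - 114) = (((-2 + 2) + 7)*10 - 160)*(-45) = ((0 + 7)*10 - 160)*(-45) = (7*10 - 160)*(-45) = (70 - 160)*(-45) = -90*(-45) = 4050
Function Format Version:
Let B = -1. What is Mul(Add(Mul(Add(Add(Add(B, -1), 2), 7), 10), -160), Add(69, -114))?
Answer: 4050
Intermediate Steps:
Mul(Add(Mul(Add(Add(Add(B, -1), 2), 7), 10), -160), Add(69, -114)) = Mul(Add(Mul(Add(Add(Add(-1, -1), 2), 7), 10), -160), Add(69, -114)) = Mul(Add(Mul(Add(Add(-2, 2), 7), 10), -160), -45) = Mul(Add(Mul(Add(0, 7), 10), -160), -45) = Mul(Add(Mul(7, 10), -160), -45) = Mul(Add(70, -160), -45) = Mul(-90, -45) = 4050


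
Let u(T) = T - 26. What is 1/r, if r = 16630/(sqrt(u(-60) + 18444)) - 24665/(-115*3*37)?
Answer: -115599857871/901049159641519 + 54195581835*sqrt(18358)/901049159641519 ≈ 0.0080211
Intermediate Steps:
u(T) = -26 + T
r = 4933/2553 + 8315*sqrt(18358)/9179 (r = 16630/(sqrt((-26 - 60) + 18444)) - 24665/(-115*3*37) = 16630/(sqrt(-86 + 18444)) - 24665/(-23*15*37) = 16630/(sqrt(18358)) - 24665/((-345*37)) = 16630*(sqrt(18358)/18358) - 24665/(-12765) = 8315*sqrt(18358)/9179 - 24665*(-1/12765) = 8315*sqrt(18358)/9179 + 4933/2553 = 4933/2553 + 8315*sqrt(18358)/9179 ≈ 124.67)
1/r = 1/(4933/2553 + 8315*sqrt(18358)/9179)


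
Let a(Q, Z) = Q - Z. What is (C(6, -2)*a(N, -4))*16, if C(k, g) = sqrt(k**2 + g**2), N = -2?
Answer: 64*sqrt(10) ≈ 202.39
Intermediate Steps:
C(k, g) = sqrt(g**2 + k**2)
(C(6, -2)*a(N, -4))*16 = (sqrt((-2)**2 + 6**2)*(-2 - 1*(-4)))*16 = (sqrt(4 + 36)*(-2 + 4))*16 = (sqrt(40)*2)*16 = ((2*sqrt(10))*2)*16 = (4*sqrt(10))*16 = 64*sqrt(10)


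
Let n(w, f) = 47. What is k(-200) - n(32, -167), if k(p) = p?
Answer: -247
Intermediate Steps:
k(-200) - n(32, -167) = -200 - 1*47 = -200 - 47 = -247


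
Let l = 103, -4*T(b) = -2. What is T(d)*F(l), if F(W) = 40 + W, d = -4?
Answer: 143/2 ≈ 71.500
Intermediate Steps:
T(b) = ½ (T(b) = -¼*(-2) = ½)
T(d)*F(l) = (40 + 103)/2 = (½)*143 = 143/2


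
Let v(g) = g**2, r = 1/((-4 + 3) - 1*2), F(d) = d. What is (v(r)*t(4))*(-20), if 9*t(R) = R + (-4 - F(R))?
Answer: 80/81 ≈ 0.98765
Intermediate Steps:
t(R) = -4/9 (t(R) = (R + (-4 - R))/9 = (1/9)*(-4) = -4/9)
r = -1/3 (r = 1/(-1 - 2) = 1/(-3) = -1/3 ≈ -0.33333)
(v(r)*t(4))*(-20) = ((-1/3)**2*(-4/9))*(-20) = ((1/9)*(-4/9))*(-20) = -4/81*(-20) = 80/81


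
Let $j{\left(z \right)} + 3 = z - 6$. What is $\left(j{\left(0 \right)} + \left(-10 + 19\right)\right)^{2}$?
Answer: $0$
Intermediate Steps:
$j{\left(z \right)} = -9 + z$ ($j{\left(z \right)} = -3 + \left(z - 6\right) = -3 + \left(-6 + z\right) = -9 + z$)
$\left(j{\left(0 \right)} + \left(-10 + 19\right)\right)^{2} = \left(\left(-9 + 0\right) + \left(-10 + 19\right)\right)^{2} = \left(-9 + 9\right)^{2} = 0^{2} = 0$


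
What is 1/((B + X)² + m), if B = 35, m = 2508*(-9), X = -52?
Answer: -1/22283 ≈ -4.4877e-5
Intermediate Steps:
m = -22572
1/((B + X)² + m) = 1/((35 - 52)² - 22572) = 1/((-17)² - 22572) = 1/(289 - 22572) = 1/(-22283) = -1/22283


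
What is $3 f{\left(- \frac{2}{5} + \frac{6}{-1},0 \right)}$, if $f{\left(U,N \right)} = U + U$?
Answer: $- \frac{192}{5} \approx -38.4$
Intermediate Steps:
$f{\left(U,N \right)} = 2 U$
$3 f{\left(- \frac{2}{5} + \frac{6}{-1},0 \right)} = 3 \cdot 2 \left(- \frac{2}{5} + \frac{6}{-1}\right) = 3 \cdot 2 \left(\left(-2\right) \frac{1}{5} + 6 \left(-1\right)\right) = 3 \cdot 2 \left(- \frac{2}{5} - 6\right) = 3 \cdot 2 \left(- \frac{32}{5}\right) = 3 \left(- \frac{64}{5}\right) = - \frac{192}{5}$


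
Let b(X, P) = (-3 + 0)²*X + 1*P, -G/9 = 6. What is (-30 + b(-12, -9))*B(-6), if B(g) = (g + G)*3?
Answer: 26460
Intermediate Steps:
G = -54 (G = -9*6 = -54)
B(g) = -162 + 3*g (B(g) = (g - 54)*3 = (-54 + g)*3 = -162 + 3*g)
b(X, P) = P + 9*X (b(X, P) = (-3)²*X + P = 9*X + P = P + 9*X)
(-30 + b(-12, -9))*B(-6) = (-30 + (-9 + 9*(-12)))*(-162 + 3*(-6)) = (-30 + (-9 - 108))*(-162 - 18) = (-30 - 117)*(-180) = -147*(-180) = 26460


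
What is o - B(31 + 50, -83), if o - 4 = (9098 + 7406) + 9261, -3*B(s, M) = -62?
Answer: 77245/3 ≈ 25748.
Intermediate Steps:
B(s, M) = 62/3 (B(s, M) = -⅓*(-62) = 62/3)
o = 25769 (o = 4 + ((9098 + 7406) + 9261) = 4 + (16504 + 9261) = 4 + 25765 = 25769)
o - B(31 + 50, -83) = 25769 - 1*62/3 = 25769 - 62/3 = 77245/3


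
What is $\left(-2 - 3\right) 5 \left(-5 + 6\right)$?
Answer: $-25$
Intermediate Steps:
$\left(-2 - 3\right) 5 \left(-5 + 6\right) = - 5 \cdot 5 \cdot 1 = \left(-5\right) 5 = -25$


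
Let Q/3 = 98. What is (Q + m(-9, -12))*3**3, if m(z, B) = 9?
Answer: 8181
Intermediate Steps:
Q = 294 (Q = 3*98 = 294)
(Q + m(-9, -12))*3**3 = (294 + 9)*3**3 = 303*27 = 8181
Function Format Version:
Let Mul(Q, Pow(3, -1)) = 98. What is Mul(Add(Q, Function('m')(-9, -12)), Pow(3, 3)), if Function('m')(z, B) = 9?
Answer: 8181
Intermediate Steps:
Q = 294 (Q = Mul(3, 98) = 294)
Mul(Add(Q, Function('m')(-9, -12)), Pow(3, 3)) = Mul(Add(294, 9), Pow(3, 3)) = Mul(303, 27) = 8181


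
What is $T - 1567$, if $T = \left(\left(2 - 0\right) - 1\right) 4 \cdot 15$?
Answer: $-1507$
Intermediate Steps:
$T = 60$ ($T = \left(\left(2 + \left(-4 + 4\right)\right) - 1\right) 4 \cdot 15 = \left(\left(2 + 0\right) - 1\right) 4 \cdot 15 = \left(2 - 1\right) 4 \cdot 15 = 1 \cdot 4 \cdot 15 = 4 \cdot 15 = 60$)
$T - 1567 = 60 - 1567 = -1507$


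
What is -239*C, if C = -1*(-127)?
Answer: -30353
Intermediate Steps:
C = 127
-239*C = -239*127 = -30353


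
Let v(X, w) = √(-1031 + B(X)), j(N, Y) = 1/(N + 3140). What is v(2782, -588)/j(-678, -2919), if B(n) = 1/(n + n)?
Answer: 3693*I*√886605317/1391 ≈ 79053.0*I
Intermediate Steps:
j(N, Y) = 1/(3140 + N)
B(n) = 1/(2*n)
v(X, w) = √(-1031 + 1/(2*X))
v(2782, -588)/j(-678, -2919) = (√(-4124 + 2/2782)/2)/(1/(3140 - 678)) = (√(-4124 + 2*(1/2782))/2)/(1/2462) = (√(-4124 + 1/1391)/2)/(1/2462) = (√(-5736483/1391)/2)*2462 = ((3*I*√886605317/1391)/2)*2462 = (3*I*√886605317/2782)*2462 = 3693*I*√886605317/1391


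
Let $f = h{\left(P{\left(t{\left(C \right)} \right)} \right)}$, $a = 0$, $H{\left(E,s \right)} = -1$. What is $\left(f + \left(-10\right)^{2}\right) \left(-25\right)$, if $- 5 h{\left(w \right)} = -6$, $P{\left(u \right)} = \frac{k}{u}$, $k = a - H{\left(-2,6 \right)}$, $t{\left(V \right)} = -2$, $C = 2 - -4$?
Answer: $-2530$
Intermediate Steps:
$C = 6$ ($C = 2 + 4 = 6$)
$k = 1$ ($k = 0 - -1 = 0 + 1 = 1$)
$P{\left(u \right)} = \frac{1}{u}$ ($P{\left(u \right)} = 1 \frac{1}{u} = \frac{1}{u}$)
$h{\left(w \right)} = \frac{6}{5}$ ($h{\left(w \right)} = \left(- \frac{1}{5}\right) \left(-6\right) = \frac{6}{5}$)
$f = \frac{6}{5} \approx 1.2$
$\left(f + \left(-10\right)^{2}\right) \left(-25\right) = \left(\frac{6}{5} + \left(-10\right)^{2}\right) \left(-25\right) = \left(\frac{6}{5} + 100\right) \left(-25\right) = \frac{506}{5} \left(-25\right) = -2530$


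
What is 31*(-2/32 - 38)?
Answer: -18879/16 ≈ -1179.9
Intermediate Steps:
31*(-2/32 - 38) = 31*(-2*1/32 - 38) = 31*(-1/16 - 38) = 31*(-609/16) = -18879/16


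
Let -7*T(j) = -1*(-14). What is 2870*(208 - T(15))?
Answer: 602700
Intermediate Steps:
T(j) = -2 (T(j) = -(-1)*(-14)/7 = -1/7*14 = -2)
2870*(208 - T(15)) = 2870*(208 - 1*(-2)) = 2870*(208 + 2) = 2870*210 = 602700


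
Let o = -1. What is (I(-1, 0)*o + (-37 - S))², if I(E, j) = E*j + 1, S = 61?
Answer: 9801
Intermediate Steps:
I(E, j) = 1 + E*j
(I(-1, 0)*o + (-37 - S))² = ((1 - 1*0)*(-1) + (-37 - 1*61))² = ((1 + 0)*(-1) + (-37 - 61))² = (1*(-1) - 98)² = (-1 - 98)² = (-99)² = 9801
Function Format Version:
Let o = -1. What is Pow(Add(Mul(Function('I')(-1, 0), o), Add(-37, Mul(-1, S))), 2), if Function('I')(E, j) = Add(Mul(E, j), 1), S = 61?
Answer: 9801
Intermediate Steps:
Function('I')(E, j) = Add(1, Mul(E, j))
Pow(Add(Mul(Function('I')(-1, 0), o), Add(-37, Mul(-1, S))), 2) = Pow(Add(Mul(Add(1, Mul(-1, 0)), -1), Add(-37, Mul(-1, 61))), 2) = Pow(Add(Mul(Add(1, 0), -1), Add(-37, -61)), 2) = Pow(Add(Mul(1, -1), -98), 2) = Pow(Add(-1, -98), 2) = Pow(-99, 2) = 9801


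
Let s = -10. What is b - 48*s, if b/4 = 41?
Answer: 644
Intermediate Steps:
b = 164 (b = 4*41 = 164)
b - 48*s = 164 - 48*(-10) = 164 - 1*(-480) = 164 + 480 = 644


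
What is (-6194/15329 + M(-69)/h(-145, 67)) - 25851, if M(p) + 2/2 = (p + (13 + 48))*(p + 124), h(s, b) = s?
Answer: -57453284996/2222705 ≈ -25848.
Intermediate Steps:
M(p) = -1 + (61 + p)*(124 + p) (M(p) = -1 + (p + (13 + 48))*(p + 124) = -1 + (p + 61)*(124 + p) = -1 + (61 + p)*(124 + p))
(-6194/15329 + M(-69)/h(-145, 67)) - 25851 = (-6194/15329 + (7563 + (-69)² + 185*(-69))/(-145)) - 25851 = (-6194*1/15329 + (7563 + 4761 - 12765)*(-1/145)) - 25851 = (-6194/15329 - 441*(-1/145)) - 25851 = (-6194/15329 + 441/145) - 25851 = 5861959/2222705 - 25851 = -57453284996/2222705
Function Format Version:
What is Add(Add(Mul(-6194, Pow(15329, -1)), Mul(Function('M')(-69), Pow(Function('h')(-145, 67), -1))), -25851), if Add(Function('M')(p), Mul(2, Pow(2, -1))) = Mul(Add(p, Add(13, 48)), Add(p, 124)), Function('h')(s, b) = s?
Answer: Rational(-57453284996, 2222705) ≈ -25848.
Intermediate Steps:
Function('M')(p) = Add(-1, Mul(Add(61, p), Add(124, p))) (Function('M')(p) = Add(-1, Mul(Add(p, Add(13, 48)), Add(p, 124))) = Add(-1, Mul(Add(p, 61), Add(124, p))) = Add(-1, Mul(Add(61, p), Add(124, p))))
Add(Add(Mul(-6194, Pow(15329, -1)), Mul(Function('M')(-69), Pow(Function('h')(-145, 67), -1))), -25851) = Add(Add(Mul(-6194, Pow(15329, -1)), Mul(Add(7563, Pow(-69, 2), Mul(185, -69)), Pow(-145, -1))), -25851) = Add(Add(Mul(-6194, Rational(1, 15329)), Mul(Add(7563, 4761, -12765), Rational(-1, 145))), -25851) = Add(Add(Rational(-6194, 15329), Mul(-441, Rational(-1, 145))), -25851) = Add(Add(Rational(-6194, 15329), Rational(441, 145)), -25851) = Add(Rational(5861959, 2222705), -25851) = Rational(-57453284996, 2222705)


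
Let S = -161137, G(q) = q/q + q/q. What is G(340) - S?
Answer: 161139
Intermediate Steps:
G(q) = 2 (G(q) = 1 + 1 = 2)
G(340) - S = 2 - 1*(-161137) = 2 + 161137 = 161139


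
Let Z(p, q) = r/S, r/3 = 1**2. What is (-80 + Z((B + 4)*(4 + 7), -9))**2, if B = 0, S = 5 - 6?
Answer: 6889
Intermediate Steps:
r = 3 (r = 3*1**2 = 3*1 = 3)
S = -1
Z(p, q) = -3 (Z(p, q) = 3/(-1) = 3*(-1) = -3)
(-80 + Z((B + 4)*(4 + 7), -9))**2 = (-80 - 3)**2 = (-83)**2 = 6889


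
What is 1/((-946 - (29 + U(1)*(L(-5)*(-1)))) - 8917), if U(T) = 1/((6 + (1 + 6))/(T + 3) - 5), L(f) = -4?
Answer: -7/69228 ≈ -0.00010112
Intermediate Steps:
U(T) = 1/(-5 + 13/(3 + T)) (U(T) = 1/((6 + 7)/(3 + T) - 5) = 1/(13/(3 + T) - 5) = 1/(-5 + 13/(3 + T)))
1/((-946 - (29 + U(1)*(L(-5)*(-1)))) - 8917) = 1/((-946 - (29 + ((-3 - 1*1)/(2 + 5*1))*(-4*(-1)))) - 8917) = 1/((-946 - (29 + ((-3 - 1)/(2 + 5))*4)) - 8917) = 1/((-946 - (29 + (-4/7)*4)) - 8917) = 1/((-946 - (29 + ((⅐)*(-4))*4)) - 8917) = 1/((-946 - (29 - 4/7*4)) - 8917) = 1/((-946 - (29 - 16/7)) - 8917) = 1/((-946 - 1*187/7) - 8917) = 1/((-946 - 187/7) - 8917) = 1/(-6809/7 - 8917) = 1/(-69228/7) = -7/69228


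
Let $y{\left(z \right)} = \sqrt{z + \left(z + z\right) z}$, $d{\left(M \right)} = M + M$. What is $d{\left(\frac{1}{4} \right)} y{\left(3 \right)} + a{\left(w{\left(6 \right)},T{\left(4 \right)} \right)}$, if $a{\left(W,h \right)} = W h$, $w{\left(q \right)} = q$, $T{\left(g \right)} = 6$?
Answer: $36 + \frac{\sqrt{21}}{2} \approx 38.291$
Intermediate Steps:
$d{\left(M \right)} = 2 M$
$y{\left(z \right)} = \sqrt{z + 2 z^{2}}$ ($y{\left(z \right)} = \sqrt{z + 2 z z} = \sqrt{z + 2 z^{2}}$)
$d{\left(\frac{1}{4} \right)} y{\left(3 \right)} + a{\left(w{\left(6 \right)},T{\left(4 \right)} \right)} = \frac{2}{4} \sqrt{3 \left(1 + 2 \cdot 3\right)} + 6 \cdot 6 = 2 \cdot \frac{1}{4} \sqrt{3 \left(1 + 6\right)} + 36 = \frac{\sqrt{3 \cdot 7}}{2} + 36 = \frac{\sqrt{21}}{2} + 36 = 36 + \frac{\sqrt{21}}{2}$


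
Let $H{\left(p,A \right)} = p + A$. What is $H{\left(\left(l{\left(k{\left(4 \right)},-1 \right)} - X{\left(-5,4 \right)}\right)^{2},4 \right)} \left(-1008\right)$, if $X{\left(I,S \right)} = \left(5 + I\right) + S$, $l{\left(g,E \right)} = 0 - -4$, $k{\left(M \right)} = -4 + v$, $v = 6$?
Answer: $-4032$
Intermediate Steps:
$k{\left(M \right)} = 2$ ($k{\left(M \right)} = -4 + 6 = 2$)
$l{\left(g,E \right)} = 4$ ($l{\left(g,E \right)} = 0 + 4 = 4$)
$X{\left(I,S \right)} = 5 + I + S$
$H{\left(p,A \right)} = A + p$
$H{\left(\left(l{\left(k{\left(4 \right)},-1 \right)} - X{\left(-5,4 \right)}\right)^{2},4 \right)} \left(-1008\right) = \left(4 + \left(4 - \left(5 - 5 + 4\right)\right)^{2}\right) \left(-1008\right) = \left(4 + \left(4 - 4\right)^{2}\right) \left(-1008\right) = \left(4 + 0^{2}\right) \left(-1008\right) = \left(4 + 0\right) \left(-1008\right) = 4 \left(-1008\right) = -4032$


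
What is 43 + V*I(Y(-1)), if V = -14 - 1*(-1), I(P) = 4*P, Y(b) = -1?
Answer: 95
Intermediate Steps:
V = -13 (V = -14 + 1 = -13)
43 + V*I(Y(-1)) = 43 - 52*(-1) = 43 - 13*(-4) = 43 + 52 = 95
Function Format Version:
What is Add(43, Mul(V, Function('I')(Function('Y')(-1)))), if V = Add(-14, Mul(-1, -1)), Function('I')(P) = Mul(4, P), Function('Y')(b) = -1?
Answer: 95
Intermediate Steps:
V = -13 (V = Add(-14, 1) = -13)
Add(43, Mul(V, Function('I')(Function('Y')(-1)))) = Add(43, Mul(-13, Mul(4, -1))) = Add(43, Mul(-13, -4)) = Add(43, 52) = 95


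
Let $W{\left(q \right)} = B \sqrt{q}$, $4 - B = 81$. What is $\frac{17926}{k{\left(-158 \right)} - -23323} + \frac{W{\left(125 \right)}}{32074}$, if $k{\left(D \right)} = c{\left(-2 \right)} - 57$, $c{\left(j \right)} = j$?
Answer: $\frac{8963}{11632} - \frac{55 \sqrt{5}}{4582} \approx 0.74371$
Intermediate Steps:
$B = -77$ ($B = 4 - 81 = -77$)
$W{\left(q \right)} = - 77 \sqrt{q}$
$k{\left(D \right)} = -59$ ($k{\left(D \right)} = -2 - 57 = -59$)
$\frac{17926}{k{\left(-158 \right)} - -23323} + \frac{W{\left(125 \right)}}{32074} = \frac{17926}{-59 - -23323} + \frac{\left(-77\right) \sqrt{125}}{32074} = \frac{17926}{-59 + 23323} + - 77 \cdot 5 \sqrt{5} \cdot \frac{1}{32074} = \frac{17926}{23264} + - 385 \sqrt{5} \cdot \frac{1}{32074} = 17926 \cdot \frac{1}{23264} - \frac{55 \sqrt{5}}{4582} = \frac{8963}{11632} - \frac{55 \sqrt{5}}{4582}$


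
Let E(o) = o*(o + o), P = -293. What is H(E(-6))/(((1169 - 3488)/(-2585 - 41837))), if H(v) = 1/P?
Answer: -44422/679467 ≈ -0.065378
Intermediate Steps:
E(o) = 2*o² (E(o) = o*(2*o) = 2*o²)
H(v) = -1/293 (H(v) = 1/(-293) = -1/293)
H(E(-6))/(((1169 - 3488)/(-2585 - 41837))) = -(-2585 - 41837)/(1169 - 3488)/293 = -1/(293*((-2319/(-44422)))) = -1/(293*((-2319*(-1/44422)))) = -1/(293*2319/44422) = -1/293*44422/2319 = -44422/679467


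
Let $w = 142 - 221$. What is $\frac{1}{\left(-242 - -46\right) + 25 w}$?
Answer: $- \frac{1}{2171} \approx -0.00046062$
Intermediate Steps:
$w = -79$
$\frac{1}{\left(-242 - -46\right) + 25 w} = \frac{1}{\left(-242 - -46\right) + 25 \left(-79\right)} = \frac{1}{\left(-242 + 46\right) - 1975} = \frac{1}{-196 - 1975} = \frac{1}{-2171} = - \frac{1}{2171}$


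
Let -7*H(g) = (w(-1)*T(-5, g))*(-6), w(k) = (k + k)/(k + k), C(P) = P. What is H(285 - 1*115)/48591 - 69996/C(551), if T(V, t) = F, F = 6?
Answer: -139229296/1095997 ≈ -127.03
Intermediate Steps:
w(k) = 1 (w(k) = (2*k)/((2*k)) = (2*k)*(1/(2*k)) = 1)
T(V, t) = 6
H(g) = 36/7 (H(g) = -1*6*(-6)/7 = -6*(-6)/7 = -⅐*(-36) = 36/7)
H(285 - 1*115)/48591 - 69996/C(551) = (36/7)/48591 - 69996/551 = (36/7)*(1/48591) - 69996*1/551 = 4/37793 - 3684/29 = -139229296/1095997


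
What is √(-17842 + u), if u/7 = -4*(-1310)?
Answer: √18838 ≈ 137.25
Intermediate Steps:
u = 36680 (u = 7*(-4*(-1310)) = 7*5240 = 36680)
√(-17842 + u) = √(-17842 + 36680) = √18838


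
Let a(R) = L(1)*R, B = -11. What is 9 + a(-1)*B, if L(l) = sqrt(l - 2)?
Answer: 9 + 11*I ≈ 9.0 + 11.0*I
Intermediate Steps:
L(l) = sqrt(-2 + l)
a(R) = I*R (a(R) = sqrt(-2 + 1)*R = sqrt(-1)*R = I*R)
9 + a(-1)*B = 9 + (I*(-1))*(-11) = 9 - I*(-11) = 9 + 11*I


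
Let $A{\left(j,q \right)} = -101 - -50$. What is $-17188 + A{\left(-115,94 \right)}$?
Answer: $-17239$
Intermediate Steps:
$A{\left(j,q \right)} = -51$ ($A{\left(j,q \right)} = -101 + 50 = -51$)
$-17188 + A{\left(-115,94 \right)} = -17188 - 51 = -17239$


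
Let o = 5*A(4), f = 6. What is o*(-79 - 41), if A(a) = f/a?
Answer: -900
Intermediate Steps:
A(a) = 6/a
o = 15/2 (o = 5*(6/4) = 5*(6*(¼)) = 5*(3/2) = 15/2 ≈ 7.5000)
o*(-79 - 41) = 15*(-79 - 41)/2 = (15/2)*(-120) = -900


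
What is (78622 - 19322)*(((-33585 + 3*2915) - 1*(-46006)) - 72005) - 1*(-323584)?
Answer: -3014429116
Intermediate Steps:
(78622 - 19322)*(((-33585 + 3*2915) - 1*(-46006)) - 72005) - 1*(-323584) = 59300*(((-33585 + 8745) + 46006) - 72005) + 323584 = 59300*((-24840 + 46006) - 72005) + 323584 = 59300*(21166 - 72005) + 323584 = 59300*(-50839) + 323584 = -3014752700 + 323584 = -3014429116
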